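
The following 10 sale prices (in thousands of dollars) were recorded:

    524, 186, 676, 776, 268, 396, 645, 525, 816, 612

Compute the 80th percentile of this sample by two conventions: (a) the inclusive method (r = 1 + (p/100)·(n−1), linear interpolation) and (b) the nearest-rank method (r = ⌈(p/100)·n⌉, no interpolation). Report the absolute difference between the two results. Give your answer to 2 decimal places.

20.00

Sorted: 186, 268, 396, 524, 525, 612, 645, 676, 776, 816.
n = 10.
(a) r = 8.2; between ranks 8 (676) and 9 (776): 696.
(b) the nearest-rank method: rank 8 → 676.
|696 − 676| = 20.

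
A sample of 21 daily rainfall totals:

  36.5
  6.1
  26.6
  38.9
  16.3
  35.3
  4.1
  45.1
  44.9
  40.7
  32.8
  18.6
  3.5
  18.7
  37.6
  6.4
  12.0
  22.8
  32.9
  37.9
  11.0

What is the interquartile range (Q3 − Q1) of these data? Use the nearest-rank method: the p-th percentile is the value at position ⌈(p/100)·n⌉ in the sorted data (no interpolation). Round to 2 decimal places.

Sorted: 3.5, 4.1, 6.1, 6.4, 11.0, 12.0, 16.3, 18.6, 18.7, 22.8, 26.6, 32.8, 32.9, 35.3, 36.5, 37.6, 37.9, 38.9, 40.7, 44.9, 45.1.
n = 21.
P25: rank ⌈25/100·21⌉ = 6 → 12.
P75: rank ⌈75/100·21⌉ = 16 → 37.6.
Difference: 37.6 − 12 = 25.6.

25.60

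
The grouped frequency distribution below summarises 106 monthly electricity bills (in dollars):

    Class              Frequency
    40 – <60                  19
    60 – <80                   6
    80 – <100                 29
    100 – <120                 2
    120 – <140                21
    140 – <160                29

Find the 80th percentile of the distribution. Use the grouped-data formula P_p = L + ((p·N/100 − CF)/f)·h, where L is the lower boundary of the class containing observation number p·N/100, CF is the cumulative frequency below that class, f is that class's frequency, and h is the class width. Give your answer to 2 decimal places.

N = 106; target position k = 80/100 · 106 = 84.8.
Cumulative frequencies: 19, 25, 54, 56, 77, 106.
Observation 84.8 falls in the class 140 – <160.
L = 140, CF = 77, f = 29, h = 20.
P80 = 140 + ((84.8 − 77)/29)·20 = 140 + 5.37931 = 145.379.

145.38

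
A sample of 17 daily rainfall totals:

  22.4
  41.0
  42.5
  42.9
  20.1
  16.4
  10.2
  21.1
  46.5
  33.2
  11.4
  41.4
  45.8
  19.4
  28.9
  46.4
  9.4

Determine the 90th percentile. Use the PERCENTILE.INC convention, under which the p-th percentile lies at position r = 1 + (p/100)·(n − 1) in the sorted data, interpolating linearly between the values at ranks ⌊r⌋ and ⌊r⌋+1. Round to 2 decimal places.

46.04

Sorted: 9.4, 10.2, 11.4, 16.4, 19.4, 20.1, 21.1, 22.4, 28.9, 33.2, 41.0, 41.4, 42.5, 42.9, 45.8, 46.4, 46.5.
n = 17.
r = 1 + (90/100)·(17 − 1) = 1 + 14.4 = 15.4.
Rank 15 is 45.8 and rank 16 is 46.4.
Interpolate: 45.8 + 0.4·(46.4 − 45.8) = 45.8 + 0.4·0.6 = 46.04.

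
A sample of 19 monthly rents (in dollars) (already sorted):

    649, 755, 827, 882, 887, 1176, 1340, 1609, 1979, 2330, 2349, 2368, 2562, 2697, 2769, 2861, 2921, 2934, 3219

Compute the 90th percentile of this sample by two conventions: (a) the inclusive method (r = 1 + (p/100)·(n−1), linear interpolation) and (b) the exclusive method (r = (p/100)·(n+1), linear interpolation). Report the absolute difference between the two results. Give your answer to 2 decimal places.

10.40

n = 19.
(a) r = 17.2; between ranks 17 (2921) and 18 (2934): 2923.6.
(b) r = 18 → value at rank 18 = 2934.
|2923.6 − 2934| = 10.4.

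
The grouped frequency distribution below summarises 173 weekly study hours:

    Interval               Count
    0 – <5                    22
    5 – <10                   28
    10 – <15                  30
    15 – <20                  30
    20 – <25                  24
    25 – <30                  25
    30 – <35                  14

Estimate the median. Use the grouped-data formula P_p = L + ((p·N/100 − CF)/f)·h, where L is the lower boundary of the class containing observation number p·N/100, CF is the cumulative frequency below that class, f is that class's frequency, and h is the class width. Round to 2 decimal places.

N = 173; target position k = 50/100 · 173 = 86.5.
Cumulative frequencies: 22, 50, 80, 110, 134, 159, 173.
Observation 86.5 falls in the class 15 – <20.
L = 15, CF = 80, f = 30, h = 5.
P50 = 15 + ((86.5 − 80)/30)·5 = 15 + 1.08333 = 16.0833.

16.08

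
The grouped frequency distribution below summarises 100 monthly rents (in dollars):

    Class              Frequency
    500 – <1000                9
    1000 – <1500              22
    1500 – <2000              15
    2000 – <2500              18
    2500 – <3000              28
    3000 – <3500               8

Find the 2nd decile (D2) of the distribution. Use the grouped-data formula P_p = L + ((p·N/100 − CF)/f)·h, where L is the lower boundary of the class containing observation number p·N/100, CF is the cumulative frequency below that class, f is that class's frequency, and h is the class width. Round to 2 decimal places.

1250.00

N = 100; target position k = 20/100 · 100 = 20.
Cumulative frequencies: 9, 31, 46, 64, 92, 100.
Observation 20 falls in the class 1000 – <1500.
L = 1000, CF = 9, f = 22, h = 500.
P20 = 1000 + ((20 − 9)/22)·500 = 1000 + 250 = 1250.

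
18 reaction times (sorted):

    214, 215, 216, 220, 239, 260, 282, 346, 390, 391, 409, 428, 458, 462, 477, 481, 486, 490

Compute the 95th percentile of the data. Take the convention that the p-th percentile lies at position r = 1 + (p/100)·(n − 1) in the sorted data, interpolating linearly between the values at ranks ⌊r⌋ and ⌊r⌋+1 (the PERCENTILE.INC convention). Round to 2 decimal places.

486.60

n = 18.
r = 1 + (95/100)·(18 − 1) = 1 + 16.15 = 17.15.
Rank 17 is 486 and rank 18 is 490.
Interpolate: 486 + 0.15·(490 − 486) = 486 + 0.15·4 = 486.6.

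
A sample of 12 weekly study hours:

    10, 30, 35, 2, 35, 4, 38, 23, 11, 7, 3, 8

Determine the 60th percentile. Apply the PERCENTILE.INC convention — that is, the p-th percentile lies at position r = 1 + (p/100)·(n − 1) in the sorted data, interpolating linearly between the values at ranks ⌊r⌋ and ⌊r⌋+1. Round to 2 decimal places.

Sorted: 2, 3, 4, 7, 8, 10, 11, 23, 30, 35, 35, 38.
n = 12.
r = 1 + (60/100)·(12 − 1) = 1 + 6.6 = 7.6.
Rank 7 is 11 and rank 8 is 23.
Interpolate: 11 + 0.6·(23 − 11) = 11 + 0.6·12 = 18.2.

18.20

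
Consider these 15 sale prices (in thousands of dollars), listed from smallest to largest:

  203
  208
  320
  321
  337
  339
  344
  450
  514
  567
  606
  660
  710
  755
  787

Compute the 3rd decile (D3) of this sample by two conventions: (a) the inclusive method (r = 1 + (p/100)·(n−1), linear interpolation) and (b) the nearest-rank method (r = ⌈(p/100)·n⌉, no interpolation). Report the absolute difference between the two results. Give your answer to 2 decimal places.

n = 15.
(a) r = 5.2; between ranks 5 (337) and 6 (339): 337.4.
(b) the nearest-rank method: rank 5 → 337.
|337.4 − 337| = 0.4.

0.40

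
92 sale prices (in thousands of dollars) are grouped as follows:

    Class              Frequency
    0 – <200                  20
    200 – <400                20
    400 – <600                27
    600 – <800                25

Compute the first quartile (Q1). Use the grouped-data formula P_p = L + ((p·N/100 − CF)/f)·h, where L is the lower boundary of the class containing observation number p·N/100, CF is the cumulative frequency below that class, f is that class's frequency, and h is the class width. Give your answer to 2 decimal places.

230.00

N = 92; target position k = 25/100 · 92 = 23.
Cumulative frequencies: 20, 40, 67, 92.
Observation 23 falls in the class 200 – <400.
L = 200, CF = 20, f = 20, h = 200.
P25 = 200 + ((23 − 20)/20)·200 = 200 + 30 = 230.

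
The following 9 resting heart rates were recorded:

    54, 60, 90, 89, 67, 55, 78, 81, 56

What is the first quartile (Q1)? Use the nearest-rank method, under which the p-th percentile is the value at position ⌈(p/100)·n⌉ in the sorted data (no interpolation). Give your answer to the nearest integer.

Sorted: 54, 55, 56, 60, 67, 78, 81, 89, 90.
n = 9.
Position = ⌈25/100 · 9⌉ = ⌈2.25⌉ = 3.
The value at rank 3 is 56.

56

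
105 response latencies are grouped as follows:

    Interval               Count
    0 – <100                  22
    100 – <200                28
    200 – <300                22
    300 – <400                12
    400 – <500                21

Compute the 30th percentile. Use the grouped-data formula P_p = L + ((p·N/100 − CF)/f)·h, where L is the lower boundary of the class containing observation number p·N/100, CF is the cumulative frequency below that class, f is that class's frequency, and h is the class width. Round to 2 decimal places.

133.93

N = 105; target position k = 30/100 · 105 = 31.5.
Cumulative frequencies: 22, 50, 72, 84, 105.
Observation 31.5 falls in the class 100 – <200.
L = 100, CF = 22, f = 28, h = 100.
P30 = 100 + ((31.5 − 22)/28)·100 = 100 + 33.9286 = 133.929.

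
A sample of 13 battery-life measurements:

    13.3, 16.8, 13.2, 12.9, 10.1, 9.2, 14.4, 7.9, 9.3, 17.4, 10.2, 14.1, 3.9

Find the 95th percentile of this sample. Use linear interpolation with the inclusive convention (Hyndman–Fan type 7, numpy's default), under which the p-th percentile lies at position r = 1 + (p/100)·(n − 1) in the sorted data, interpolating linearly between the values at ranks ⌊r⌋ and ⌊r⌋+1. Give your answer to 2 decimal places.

17.04

Sorted: 3.9, 7.9, 9.2, 9.3, 10.1, 10.2, 12.9, 13.2, 13.3, 14.1, 14.4, 16.8, 17.4.
n = 13.
r = 1 + (95/100)·(13 − 1) = 1 + 11.4 = 12.4.
Rank 12 is 16.8 and rank 13 is 17.4.
Interpolate: 16.8 + 0.4·(17.4 − 16.8) = 16.8 + 0.4·0.6 = 17.04.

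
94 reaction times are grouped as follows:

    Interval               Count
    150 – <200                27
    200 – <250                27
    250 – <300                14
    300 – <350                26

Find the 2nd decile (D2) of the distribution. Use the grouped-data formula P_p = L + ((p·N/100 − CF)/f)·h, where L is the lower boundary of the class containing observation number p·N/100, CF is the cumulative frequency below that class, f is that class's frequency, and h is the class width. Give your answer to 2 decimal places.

184.81

N = 94; target position k = 20/100 · 94 = 18.8.
Cumulative frequencies: 27, 54, 68, 94.
Observation 18.8 falls in the class 150 – <200.
L = 150, CF = 0, f = 27, h = 50.
P20 = 150 + ((18.8 − 0)/27)·50 = 150 + 34.8148 = 184.815.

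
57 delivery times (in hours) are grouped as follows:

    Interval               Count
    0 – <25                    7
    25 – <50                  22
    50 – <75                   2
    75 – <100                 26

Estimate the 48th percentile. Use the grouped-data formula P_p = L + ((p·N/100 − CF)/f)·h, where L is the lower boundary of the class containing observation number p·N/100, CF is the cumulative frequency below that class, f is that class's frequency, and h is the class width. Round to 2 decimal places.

N = 57; target position k = 48/100 · 57 = 27.36.
Cumulative frequencies: 7, 29, 31, 57.
Observation 27.36 falls in the class 25 – <50.
L = 25, CF = 7, f = 22, h = 25.
P48 = 25 + ((27.36 − 7)/22)·25 = 25 + 23.1364 = 48.1364.

48.14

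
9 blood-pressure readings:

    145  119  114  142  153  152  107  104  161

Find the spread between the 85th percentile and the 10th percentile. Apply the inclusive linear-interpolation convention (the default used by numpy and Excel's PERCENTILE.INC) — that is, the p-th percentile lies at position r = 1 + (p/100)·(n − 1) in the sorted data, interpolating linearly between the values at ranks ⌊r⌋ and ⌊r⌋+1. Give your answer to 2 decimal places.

46.40

Sorted: 104, 107, 114, 119, 142, 145, 152, 153, 161.
n = 9.
P10: r = 1.8; ranks 1–2 are 104, 107; interpolating gives 106.4.
P85: r = 7.8; ranks 7–8 are 152, 153; interpolating gives 152.8.
Difference: 152.8 − 106.4 = 46.4.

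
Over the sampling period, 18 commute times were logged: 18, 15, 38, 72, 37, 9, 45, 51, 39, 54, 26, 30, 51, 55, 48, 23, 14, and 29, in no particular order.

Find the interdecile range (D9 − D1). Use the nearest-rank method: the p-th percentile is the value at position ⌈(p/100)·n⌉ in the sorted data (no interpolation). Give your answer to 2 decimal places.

41.00

Sorted: 9, 14, 15, 18, 23, 26, 29, 30, 37, 38, 39, 45, 48, 51, 51, 54, 55, 72.
n = 18.
P10: rank ⌈10/100·18⌉ = 2 → 14.
P90: rank ⌈90/100·18⌉ = 17 → 55.
Difference: 55 − 14 = 41.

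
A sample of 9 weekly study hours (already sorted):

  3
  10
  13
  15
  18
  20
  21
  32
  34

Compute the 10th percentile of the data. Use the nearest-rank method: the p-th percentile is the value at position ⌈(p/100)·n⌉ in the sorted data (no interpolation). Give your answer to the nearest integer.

n = 9.
Position = ⌈10/100 · 9⌉ = ⌈0.9⌉ = 1.
The value at rank 1 is 3.

3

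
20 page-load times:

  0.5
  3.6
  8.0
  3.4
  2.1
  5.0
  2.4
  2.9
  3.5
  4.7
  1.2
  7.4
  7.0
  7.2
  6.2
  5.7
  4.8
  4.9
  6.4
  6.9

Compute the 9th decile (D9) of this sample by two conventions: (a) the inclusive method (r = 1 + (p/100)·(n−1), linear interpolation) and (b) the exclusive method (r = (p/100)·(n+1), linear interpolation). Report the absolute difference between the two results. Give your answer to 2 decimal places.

Sorted: 0.5, 1.2, 2.1, 2.4, 2.9, 3.4, 3.5, 3.6, 4.7, 4.8, 4.9, 5.0, 5.7, 6.2, 6.4, 6.9, 7.0, 7.2, 7.4, 8.0.
n = 20.
(a) r = 18.1; between ranks 18 (7.2) and 19 (7.4): 7.22.
(b) r = 18.9; between ranks 18 (7.2) and 19 (7.4): 7.38.
|7.22 − 7.38| = 0.16.

0.16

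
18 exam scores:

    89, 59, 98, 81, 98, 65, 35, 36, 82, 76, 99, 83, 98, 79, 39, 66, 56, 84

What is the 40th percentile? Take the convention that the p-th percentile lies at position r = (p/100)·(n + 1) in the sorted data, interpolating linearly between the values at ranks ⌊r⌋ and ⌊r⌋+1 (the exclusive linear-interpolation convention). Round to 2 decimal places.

Sorted: 35, 36, 39, 56, 59, 65, 66, 76, 79, 81, 82, 83, 84, 89, 98, 98, 98, 99.
n = 18.
r = (40/100)·(18 + 1) = 7.6.
Rank 7 is 66 and rank 8 is 76.
Interpolate: 66 + 0.6·(76 − 66) = 66 + 0.6·10 = 72.

72.00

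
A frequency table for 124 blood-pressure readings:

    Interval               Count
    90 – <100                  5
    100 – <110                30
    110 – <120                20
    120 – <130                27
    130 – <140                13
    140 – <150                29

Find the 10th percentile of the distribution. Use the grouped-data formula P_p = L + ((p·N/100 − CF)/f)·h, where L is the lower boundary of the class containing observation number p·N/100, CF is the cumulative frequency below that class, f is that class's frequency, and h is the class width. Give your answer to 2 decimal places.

N = 124; target position k = 10/100 · 124 = 12.4.
Cumulative frequencies: 5, 35, 55, 82, 95, 124.
Observation 12.4 falls in the class 100 – <110.
L = 100, CF = 5, f = 30, h = 10.
P10 = 100 + ((12.4 − 5)/30)·10 = 100 + 2.46667 = 102.467.

102.47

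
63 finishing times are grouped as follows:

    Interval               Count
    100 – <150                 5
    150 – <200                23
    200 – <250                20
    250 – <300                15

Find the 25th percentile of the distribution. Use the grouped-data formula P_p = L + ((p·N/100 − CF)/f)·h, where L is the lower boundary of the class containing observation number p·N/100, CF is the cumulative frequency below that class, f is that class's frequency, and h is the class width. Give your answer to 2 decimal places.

173.37

N = 63; target position k = 25/100 · 63 = 15.75.
Cumulative frequencies: 5, 28, 48, 63.
Observation 15.75 falls in the class 150 – <200.
L = 150, CF = 5, f = 23, h = 50.
P25 = 150 + ((15.75 − 5)/23)·50 = 150 + 23.3696 = 173.37.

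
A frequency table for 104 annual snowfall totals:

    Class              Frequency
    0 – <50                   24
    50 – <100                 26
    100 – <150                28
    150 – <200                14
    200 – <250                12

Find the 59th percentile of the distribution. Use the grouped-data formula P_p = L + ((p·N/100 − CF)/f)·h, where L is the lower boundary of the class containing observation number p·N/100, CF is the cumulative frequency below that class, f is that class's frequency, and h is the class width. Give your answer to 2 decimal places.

120.29

N = 104; target position k = 59/100 · 104 = 61.36.
Cumulative frequencies: 24, 50, 78, 92, 104.
Observation 61.36 falls in the class 100 – <150.
L = 100, CF = 50, f = 28, h = 50.
P59 = 100 + ((61.36 − 50)/28)·50 = 100 + 20.2857 = 120.286.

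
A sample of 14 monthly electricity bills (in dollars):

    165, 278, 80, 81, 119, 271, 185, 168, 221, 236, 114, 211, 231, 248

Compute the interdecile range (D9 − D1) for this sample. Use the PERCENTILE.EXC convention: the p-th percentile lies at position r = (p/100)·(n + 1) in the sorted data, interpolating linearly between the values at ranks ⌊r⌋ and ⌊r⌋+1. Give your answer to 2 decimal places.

Sorted: 80, 81, 114, 119, 165, 168, 185, 211, 221, 231, 236, 248, 271, 278.
n = 14.
P10: r = 1.5; ranks 1–2 are 80, 81; interpolating gives 80.5.
P90: r = 13.5; ranks 13–14 are 271, 278; interpolating gives 274.5.
Difference: 274.5 − 80.5 = 194.

194.00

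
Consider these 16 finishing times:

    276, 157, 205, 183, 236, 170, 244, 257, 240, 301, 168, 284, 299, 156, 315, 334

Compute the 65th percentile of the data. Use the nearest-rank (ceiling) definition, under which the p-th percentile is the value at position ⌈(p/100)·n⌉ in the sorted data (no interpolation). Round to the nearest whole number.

Sorted: 156, 157, 168, 170, 183, 205, 236, 240, 244, 257, 276, 284, 299, 301, 315, 334.
n = 16.
Position = ⌈65/100 · 16⌉ = ⌈10.4⌉ = 11.
The value at rank 11 is 276.

276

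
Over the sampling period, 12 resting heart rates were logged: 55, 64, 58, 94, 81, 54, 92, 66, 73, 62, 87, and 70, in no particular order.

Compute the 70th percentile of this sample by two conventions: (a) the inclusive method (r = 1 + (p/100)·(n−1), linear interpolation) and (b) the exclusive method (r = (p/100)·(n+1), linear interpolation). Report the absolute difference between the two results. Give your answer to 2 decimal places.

3.00

Sorted: 54, 55, 58, 62, 64, 66, 70, 73, 81, 87, 92, 94.
n = 12.
(a) r = 8.7; between ranks 8 (73) and 9 (81): 78.6.
(b) r = 9.1; between ranks 9 (81) and 10 (87): 81.6.
|78.6 − 81.6| = 3.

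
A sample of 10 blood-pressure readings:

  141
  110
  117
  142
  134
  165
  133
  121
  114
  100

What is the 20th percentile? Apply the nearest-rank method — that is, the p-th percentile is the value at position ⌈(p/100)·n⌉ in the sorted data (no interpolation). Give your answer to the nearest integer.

110

Sorted: 100, 110, 114, 117, 121, 133, 134, 141, 142, 165.
n = 10.
Position = ⌈20/100 · 10⌉ = ⌈2⌉ = 2.
The value at rank 2 is 110.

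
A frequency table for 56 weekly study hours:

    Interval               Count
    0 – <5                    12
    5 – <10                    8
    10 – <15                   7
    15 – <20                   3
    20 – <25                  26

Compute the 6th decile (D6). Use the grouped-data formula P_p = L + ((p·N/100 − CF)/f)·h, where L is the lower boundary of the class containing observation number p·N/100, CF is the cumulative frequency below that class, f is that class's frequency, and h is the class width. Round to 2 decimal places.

20.69

N = 56; target position k = 60/100 · 56 = 33.6.
Cumulative frequencies: 12, 20, 27, 30, 56.
Observation 33.6 falls in the class 20 – <25.
L = 20, CF = 30, f = 26, h = 5.
P60 = 20 + ((33.6 − 30)/26)·5 = 20 + 0.692308 = 20.6923.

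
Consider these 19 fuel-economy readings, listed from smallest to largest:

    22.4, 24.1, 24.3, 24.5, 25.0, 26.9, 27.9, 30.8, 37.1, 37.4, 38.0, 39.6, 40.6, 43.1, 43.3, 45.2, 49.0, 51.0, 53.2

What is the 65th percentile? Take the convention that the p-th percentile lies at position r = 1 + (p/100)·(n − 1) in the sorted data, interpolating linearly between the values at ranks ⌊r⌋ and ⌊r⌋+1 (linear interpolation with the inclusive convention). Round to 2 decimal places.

40.30

n = 19.
r = 1 + (65/100)·(19 − 1) = 1 + 11.7 = 12.7.
Rank 12 is 39.6 and rank 13 is 40.6.
Interpolate: 39.6 + 0.7·(40.6 − 39.6) = 39.6 + 0.7·1 = 40.3.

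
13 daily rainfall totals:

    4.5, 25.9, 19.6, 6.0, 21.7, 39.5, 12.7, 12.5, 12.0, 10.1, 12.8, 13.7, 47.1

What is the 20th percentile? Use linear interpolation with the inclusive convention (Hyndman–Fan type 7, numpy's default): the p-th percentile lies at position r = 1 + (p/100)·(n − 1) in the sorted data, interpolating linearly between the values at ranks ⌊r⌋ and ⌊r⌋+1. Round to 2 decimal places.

10.86

Sorted: 4.5, 6.0, 10.1, 12.0, 12.5, 12.7, 12.8, 13.7, 19.6, 21.7, 25.9, 39.5, 47.1.
n = 13.
r = 1 + (20/100)·(13 − 1) = 1 + 2.4 = 3.4.
Rank 3 is 10.1 and rank 4 is 12.0.
Interpolate: 10.1 + 0.4·(12.0 − 10.1) = 10.1 + 0.4·1.9 = 10.86.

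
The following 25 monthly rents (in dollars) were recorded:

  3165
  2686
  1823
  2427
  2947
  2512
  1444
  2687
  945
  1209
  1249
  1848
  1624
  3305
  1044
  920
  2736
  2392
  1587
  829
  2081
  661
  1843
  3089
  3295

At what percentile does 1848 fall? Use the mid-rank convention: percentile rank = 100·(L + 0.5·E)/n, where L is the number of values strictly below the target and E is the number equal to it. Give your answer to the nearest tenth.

50.0

Sorted: 661, 829, 920, 945, 1044, 1209, 1249, 1444, 1587, 1624, 1823, 1843, 1848, 2081, 2392, 2427, 2512, 2686, 2687, 2736, 2947, 3089, 3165, 3295, 3305.
Count below 1848: L = 12; count equal: E = 1; n = 25.
Percentile rank = 100·(12 + 0.5·1)/25 = 100·12.5/25 = 50.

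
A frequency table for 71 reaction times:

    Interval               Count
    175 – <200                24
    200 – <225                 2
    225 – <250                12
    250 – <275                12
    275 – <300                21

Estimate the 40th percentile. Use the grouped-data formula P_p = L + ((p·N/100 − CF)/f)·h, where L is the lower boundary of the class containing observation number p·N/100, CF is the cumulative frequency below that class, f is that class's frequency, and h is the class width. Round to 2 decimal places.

230.00

N = 71; target position k = 40/100 · 71 = 28.4.
Cumulative frequencies: 24, 26, 38, 50, 71.
Observation 28.4 falls in the class 225 – <250.
L = 225, CF = 26, f = 12, h = 25.
P40 = 225 + ((28.4 − 26)/12)·25 = 225 + 5 = 230.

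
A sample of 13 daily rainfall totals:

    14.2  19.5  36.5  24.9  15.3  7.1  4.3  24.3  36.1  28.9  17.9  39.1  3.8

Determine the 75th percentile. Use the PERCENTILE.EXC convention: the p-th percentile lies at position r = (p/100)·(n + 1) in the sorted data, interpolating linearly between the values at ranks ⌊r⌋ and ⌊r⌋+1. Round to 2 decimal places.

32.50

Sorted: 3.8, 4.3, 7.1, 14.2, 15.3, 17.9, 19.5, 24.3, 24.9, 28.9, 36.1, 36.5, 39.1.
n = 13.
r = (75/100)·(13 + 1) = 10.5.
Rank 10 is 28.9 and rank 11 is 36.1.
Interpolate: 28.9 + 0.5·(36.1 − 28.9) = 28.9 + 0.5·7.2 = 32.5.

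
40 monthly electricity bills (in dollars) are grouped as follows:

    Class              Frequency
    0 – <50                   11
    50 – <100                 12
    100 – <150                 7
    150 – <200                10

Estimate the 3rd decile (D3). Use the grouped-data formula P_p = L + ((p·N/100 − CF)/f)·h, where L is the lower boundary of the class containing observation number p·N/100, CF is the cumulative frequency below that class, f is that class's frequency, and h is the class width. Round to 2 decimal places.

54.17

N = 40; target position k = 30/100 · 40 = 12.
Cumulative frequencies: 11, 23, 30, 40.
Observation 12 falls in the class 50 – <100.
L = 50, CF = 11, f = 12, h = 50.
P30 = 50 + ((12 − 11)/12)·50 = 50 + 4.16667 = 54.1667.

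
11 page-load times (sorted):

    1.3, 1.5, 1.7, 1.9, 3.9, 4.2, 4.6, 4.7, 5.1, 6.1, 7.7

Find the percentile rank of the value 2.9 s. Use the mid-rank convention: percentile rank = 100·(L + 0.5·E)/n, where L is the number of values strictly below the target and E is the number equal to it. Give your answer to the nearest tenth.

36.4

Count below 2.9: L = 4; count equal: E = 0; n = 11.
Percentile rank = 100·(4 + 0.5·0)/11 = 100·4/11 = 36.36.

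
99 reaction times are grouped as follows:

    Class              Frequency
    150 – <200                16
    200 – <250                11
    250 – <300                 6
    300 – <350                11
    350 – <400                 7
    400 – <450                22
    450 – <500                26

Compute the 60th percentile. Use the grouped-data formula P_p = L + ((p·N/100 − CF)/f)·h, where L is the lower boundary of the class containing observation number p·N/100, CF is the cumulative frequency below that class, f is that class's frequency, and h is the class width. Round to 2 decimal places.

N = 99; target position k = 60/100 · 99 = 59.4.
Cumulative frequencies: 16, 27, 33, 44, 51, 73, 99.
Observation 59.4 falls in the class 400 – <450.
L = 400, CF = 51, f = 22, h = 50.
P60 = 400 + ((59.4 − 51)/22)·50 = 400 + 19.0909 = 419.091.

419.09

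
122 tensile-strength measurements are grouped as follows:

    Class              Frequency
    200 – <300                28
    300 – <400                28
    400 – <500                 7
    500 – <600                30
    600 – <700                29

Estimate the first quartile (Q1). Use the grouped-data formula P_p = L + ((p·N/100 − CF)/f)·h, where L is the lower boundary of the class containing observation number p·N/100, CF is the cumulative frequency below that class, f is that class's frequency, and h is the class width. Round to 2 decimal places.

N = 122; target position k = 25/100 · 122 = 30.5.
Cumulative frequencies: 28, 56, 63, 93, 122.
Observation 30.5 falls in the class 300 – <400.
L = 300, CF = 28, f = 28, h = 100.
P25 = 300 + ((30.5 − 28)/28)·100 = 300 + 8.92857 = 308.929.

308.93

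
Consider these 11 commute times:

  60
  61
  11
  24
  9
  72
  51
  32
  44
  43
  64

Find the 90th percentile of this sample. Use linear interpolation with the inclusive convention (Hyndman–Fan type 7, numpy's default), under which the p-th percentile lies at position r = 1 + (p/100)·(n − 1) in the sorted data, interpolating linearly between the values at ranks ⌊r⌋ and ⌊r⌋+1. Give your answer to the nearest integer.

Sorted: 9, 11, 24, 32, 43, 44, 51, 60, 61, 64, 72.
n = 11.
r = 1 + (90/100)·(11 − 1) = 1 + 9 = 10.
r is an integer, so P90 is the value at rank 10: 64.

64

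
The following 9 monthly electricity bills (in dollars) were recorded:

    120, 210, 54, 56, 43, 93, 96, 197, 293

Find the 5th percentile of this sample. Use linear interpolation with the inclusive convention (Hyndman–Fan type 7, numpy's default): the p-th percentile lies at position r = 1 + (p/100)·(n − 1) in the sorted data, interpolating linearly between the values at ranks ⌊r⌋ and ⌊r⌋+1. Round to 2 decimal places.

47.40

Sorted: 43, 54, 56, 93, 96, 120, 197, 210, 293.
n = 9.
r = 1 + (5/100)·(9 − 1) = 1 + 0.4 = 1.4.
Rank 1 is 43 and rank 2 is 54.
Interpolate: 43 + 0.4·(54 − 43) = 43 + 0.4·11 = 47.4.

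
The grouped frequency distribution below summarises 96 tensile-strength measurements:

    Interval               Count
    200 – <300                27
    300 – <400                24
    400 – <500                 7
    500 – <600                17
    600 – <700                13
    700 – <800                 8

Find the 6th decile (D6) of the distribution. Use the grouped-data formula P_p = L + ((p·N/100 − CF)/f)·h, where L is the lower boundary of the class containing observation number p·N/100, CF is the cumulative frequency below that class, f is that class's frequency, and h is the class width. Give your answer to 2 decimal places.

494.29

N = 96; target position k = 60/100 · 96 = 57.6.
Cumulative frequencies: 27, 51, 58, 75, 88, 96.
Observation 57.6 falls in the class 400 – <500.
L = 400, CF = 51, f = 7, h = 100.
P60 = 400 + ((57.6 − 51)/7)·100 = 400 + 94.2857 = 494.286.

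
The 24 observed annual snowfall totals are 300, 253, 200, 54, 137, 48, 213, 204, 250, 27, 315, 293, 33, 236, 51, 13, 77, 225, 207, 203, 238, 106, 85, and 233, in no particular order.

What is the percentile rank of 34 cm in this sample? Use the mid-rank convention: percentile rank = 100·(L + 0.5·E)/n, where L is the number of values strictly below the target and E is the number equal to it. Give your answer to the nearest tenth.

Sorted: 13, 27, 33, 48, 51, 54, 77, 85, 106, 137, 200, 203, 204, 207, 213, 225, 233, 236, 238, 250, 253, 293, 300, 315.
Count below 34: L = 3; count equal: E = 0; n = 24.
Percentile rank = 100·(3 + 0.5·0)/24 = 100·3/24 = 12.5.

12.5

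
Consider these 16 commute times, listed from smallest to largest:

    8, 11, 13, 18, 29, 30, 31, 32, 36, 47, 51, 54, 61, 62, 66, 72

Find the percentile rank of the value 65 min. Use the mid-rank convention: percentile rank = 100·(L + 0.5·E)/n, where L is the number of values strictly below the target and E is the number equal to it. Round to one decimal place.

87.5

Count below 65: L = 14; count equal: E = 0; n = 16.
Percentile rank = 100·(14 + 0.5·0)/16 = 100·14/16 = 87.5.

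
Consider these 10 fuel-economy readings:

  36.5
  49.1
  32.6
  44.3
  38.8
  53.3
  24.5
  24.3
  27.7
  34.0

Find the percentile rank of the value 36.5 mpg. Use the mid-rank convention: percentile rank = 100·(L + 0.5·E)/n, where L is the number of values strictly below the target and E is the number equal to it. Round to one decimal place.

55.0

Sorted: 24.3, 24.5, 27.7, 32.6, 34.0, 36.5, 38.8, 44.3, 49.1, 53.3.
Count below 36.5: L = 5; count equal: E = 1; n = 10.
Percentile rank = 100·(5 + 0.5·1)/10 = 100·5.5/10 = 55.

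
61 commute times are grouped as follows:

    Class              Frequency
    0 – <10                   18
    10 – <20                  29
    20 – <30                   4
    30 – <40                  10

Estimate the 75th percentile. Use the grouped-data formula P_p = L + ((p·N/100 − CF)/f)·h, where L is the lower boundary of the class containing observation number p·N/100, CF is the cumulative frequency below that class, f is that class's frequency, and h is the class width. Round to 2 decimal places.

N = 61; target position k = 75/100 · 61 = 45.75.
Cumulative frequencies: 18, 47, 51, 61.
Observation 45.75 falls in the class 10 – <20.
L = 10, CF = 18, f = 29, h = 10.
P75 = 10 + ((45.75 − 18)/29)·10 = 10 + 9.56897 = 19.569.

19.57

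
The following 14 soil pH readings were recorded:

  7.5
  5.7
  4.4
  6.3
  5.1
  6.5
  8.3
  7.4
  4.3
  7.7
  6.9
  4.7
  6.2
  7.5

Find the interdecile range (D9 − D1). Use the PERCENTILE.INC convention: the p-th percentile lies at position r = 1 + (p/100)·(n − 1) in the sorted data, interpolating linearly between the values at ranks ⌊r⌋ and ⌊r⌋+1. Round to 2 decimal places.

Sorted: 4.3, 4.4, 4.7, 5.1, 5.7, 6.2, 6.3, 6.5, 6.9, 7.4, 7.5, 7.5, 7.7, 8.3.
n = 14.
P10: r = 2.3; ranks 2–3 are 4.4, 4.7; interpolating gives 4.49.
P90: r = 12.7; ranks 12–13 are 7.5, 7.7; interpolating gives 7.64.
Difference: 7.64 − 4.49 = 3.15.

3.15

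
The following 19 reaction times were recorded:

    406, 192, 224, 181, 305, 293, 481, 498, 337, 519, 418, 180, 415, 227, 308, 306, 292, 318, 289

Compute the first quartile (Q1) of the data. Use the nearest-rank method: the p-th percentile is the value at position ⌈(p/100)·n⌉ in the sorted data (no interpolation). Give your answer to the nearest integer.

227

Sorted: 180, 181, 192, 224, 227, 289, 292, 293, 305, 306, 308, 318, 337, 406, 415, 418, 481, 498, 519.
n = 19.
Position = ⌈25/100 · 19⌉ = ⌈4.75⌉ = 5.
The value at rank 5 is 227.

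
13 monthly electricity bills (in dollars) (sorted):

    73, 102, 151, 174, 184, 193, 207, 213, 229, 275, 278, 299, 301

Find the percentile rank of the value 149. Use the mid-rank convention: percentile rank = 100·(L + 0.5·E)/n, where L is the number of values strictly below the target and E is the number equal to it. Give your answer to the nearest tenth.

15.4

Count below 149: L = 2; count equal: E = 0; n = 13.
Percentile rank = 100·(2 + 0.5·0)/13 = 100·2/13 = 15.38.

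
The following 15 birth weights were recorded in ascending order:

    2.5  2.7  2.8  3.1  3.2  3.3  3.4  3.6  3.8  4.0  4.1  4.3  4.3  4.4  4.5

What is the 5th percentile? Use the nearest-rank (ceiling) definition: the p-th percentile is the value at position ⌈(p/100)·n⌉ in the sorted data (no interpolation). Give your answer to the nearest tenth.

n = 15.
Position = ⌈5/100 · 15⌉ = ⌈0.75⌉ = 1.
The value at rank 1 is 2.5.

2.5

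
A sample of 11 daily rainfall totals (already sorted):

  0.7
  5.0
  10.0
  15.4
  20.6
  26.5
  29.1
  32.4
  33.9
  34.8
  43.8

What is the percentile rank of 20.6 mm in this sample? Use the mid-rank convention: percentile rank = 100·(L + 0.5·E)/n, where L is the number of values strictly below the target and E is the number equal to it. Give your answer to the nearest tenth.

Count below 20.6: L = 4; count equal: E = 1; n = 11.
Percentile rank = 100·(4 + 0.5·1)/11 = 100·4.5/11 = 40.91.

40.9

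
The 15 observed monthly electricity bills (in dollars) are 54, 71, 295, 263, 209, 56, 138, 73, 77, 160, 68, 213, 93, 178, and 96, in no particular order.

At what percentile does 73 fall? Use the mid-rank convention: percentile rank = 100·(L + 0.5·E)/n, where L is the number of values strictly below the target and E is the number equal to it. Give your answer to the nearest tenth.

30.0

Sorted: 54, 56, 68, 71, 73, 77, 93, 96, 138, 160, 178, 209, 213, 263, 295.
Count below 73: L = 4; count equal: E = 1; n = 15.
Percentile rank = 100·(4 + 0.5·1)/15 = 100·4.5/15 = 30.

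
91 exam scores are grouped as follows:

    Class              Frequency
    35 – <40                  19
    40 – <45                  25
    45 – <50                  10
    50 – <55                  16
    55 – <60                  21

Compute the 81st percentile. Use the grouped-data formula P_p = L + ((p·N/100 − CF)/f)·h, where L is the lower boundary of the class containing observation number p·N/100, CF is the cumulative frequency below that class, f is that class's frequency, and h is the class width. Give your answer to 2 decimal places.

55.88

N = 91; target position k = 81/100 · 91 = 73.71.
Cumulative frequencies: 19, 44, 54, 70, 91.
Observation 73.71 falls in the class 55 – <60.
L = 55, CF = 70, f = 21, h = 5.
P81 = 55 + ((73.71 − 70)/21)·5 = 55 + 0.883333 = 55.8833.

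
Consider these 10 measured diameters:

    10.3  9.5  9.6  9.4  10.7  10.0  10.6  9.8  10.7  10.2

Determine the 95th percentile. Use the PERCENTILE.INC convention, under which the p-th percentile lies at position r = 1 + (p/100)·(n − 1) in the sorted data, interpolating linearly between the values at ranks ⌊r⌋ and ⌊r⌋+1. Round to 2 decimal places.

Sorted: 9.4, 9.5, 9.6, 9.8, 10.0, 10.2, 10.3, 10.6, 10.7, 10.7.
n = 10.
r = 1 + (95/100)·(10 − 1) = 1 + 8.55 = 9.55.
Rank 9 is 10.7 and rank 10 is 10.7.
Interpolate: 10.7 + 0.55·(10.7 − 10.7) = 10.7 + 0.55·0 = 10.7.

10.70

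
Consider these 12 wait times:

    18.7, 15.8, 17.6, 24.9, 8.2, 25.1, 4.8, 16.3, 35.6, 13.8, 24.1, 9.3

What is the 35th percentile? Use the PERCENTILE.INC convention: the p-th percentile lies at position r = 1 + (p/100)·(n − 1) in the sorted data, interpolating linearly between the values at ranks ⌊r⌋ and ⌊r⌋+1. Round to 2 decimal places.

15.50

Sorted: 4.8, 8.2, 9.3, 13.8, 15.8, 16.3, 17.6, 18.7, 24.1, 24.9, 25.1, 35.6.
n = 12.
r = 1 + (35/100)·(12 − 1) = 1 + 3.85 = 4.85.
Rank 4 is 13.8 and rank 5 is 15.8.
Interpolate: 13.8 + 0.85·(15.8 − 13.8) = 13.8 + 0.85·2 = 15.5.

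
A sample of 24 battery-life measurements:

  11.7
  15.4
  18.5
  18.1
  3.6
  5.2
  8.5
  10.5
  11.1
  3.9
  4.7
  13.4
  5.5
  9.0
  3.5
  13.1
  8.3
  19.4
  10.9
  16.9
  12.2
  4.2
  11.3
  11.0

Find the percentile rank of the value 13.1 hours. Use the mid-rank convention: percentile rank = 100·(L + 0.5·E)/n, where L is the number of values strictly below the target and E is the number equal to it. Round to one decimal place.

Sorted: 3.5, 3.6, 3.9, 4.2, 4.7, 5.2, 5.5, 8.3, 8.5, 9.0, 10.5, 10.9, 11.0, 11.1, 11.3, 11.7, 12.2, 13.1, 13.4, 15.4, 16.9, 18.1, 18.5, 19.4.
Count below 13.1: L = 17; count equal: E = 1; n = 24.
Percentile rank = 100·(17 + 0.5·1)/24 = 100·17.5/24 = 72.92.

72.9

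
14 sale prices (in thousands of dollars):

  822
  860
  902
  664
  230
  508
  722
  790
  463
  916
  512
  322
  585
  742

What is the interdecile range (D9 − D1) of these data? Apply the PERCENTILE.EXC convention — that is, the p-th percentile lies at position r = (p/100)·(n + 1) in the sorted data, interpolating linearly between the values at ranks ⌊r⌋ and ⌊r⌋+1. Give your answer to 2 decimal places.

633.00

Sorted: 230, 322, 463, 508, 512, 585, 664, 722, 742, 790, 822, 860, 902, 916.
n = 14.
P10: r = 1.5; ranks 1–2 are 230, 322; interpolating gives 276.
P90: r = 13.5; ranks 13–14 are 902, 916; interpolating gives 909.
Difference: 909 − 276 = 633.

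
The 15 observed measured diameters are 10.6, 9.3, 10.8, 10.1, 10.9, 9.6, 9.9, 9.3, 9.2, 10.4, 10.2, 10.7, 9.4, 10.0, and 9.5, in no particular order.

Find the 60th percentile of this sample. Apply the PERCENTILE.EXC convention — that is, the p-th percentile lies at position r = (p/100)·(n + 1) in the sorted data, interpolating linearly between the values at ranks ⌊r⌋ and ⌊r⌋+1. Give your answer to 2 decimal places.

Sorted: 9.2, 9.3, 9.3, 9.4, 9.5, 9.6, 9.9, 10.0, 10.1, 10.2, 10.4, 10.6, 10.7, 10.8, 10.9.
n = 15.
r = (60/100)·(15 + 1) = 9.6.
Rank 9 is 10.1 and rank 10 is 10.2.
Interpolate: 10.1 + 0.6·(10.2 − 10.1) = 10.1 + 0.6·0.1 = 10.16.

10.16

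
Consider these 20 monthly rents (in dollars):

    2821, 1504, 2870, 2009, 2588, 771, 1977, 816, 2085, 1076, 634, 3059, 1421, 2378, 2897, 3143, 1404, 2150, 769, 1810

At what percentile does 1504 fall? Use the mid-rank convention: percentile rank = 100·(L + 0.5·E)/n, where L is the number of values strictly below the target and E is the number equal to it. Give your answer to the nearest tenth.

37.5

Sorted: 634, 769, 771, 816, 1076, 1404, 1421, 1504, 1810, 1977, 2009, 2085, 2150, 2378, 2588, 2821, 2870, 2897, 3059, 3143.
Count below 1504: L = 7; count equal: E = 1; n = 20.
Percentile rank = 100·(7 + 0.5·1)/20 = 100·7.5/20 = 37.5.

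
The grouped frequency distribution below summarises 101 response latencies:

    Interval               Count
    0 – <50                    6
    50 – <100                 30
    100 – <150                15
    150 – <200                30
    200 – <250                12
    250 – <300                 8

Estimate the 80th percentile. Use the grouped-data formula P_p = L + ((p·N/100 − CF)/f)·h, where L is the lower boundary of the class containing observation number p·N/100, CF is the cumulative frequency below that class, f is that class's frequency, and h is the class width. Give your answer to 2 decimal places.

N = 101; target position k = 80/100 · 101 = 80.8.
Cumulative frequencies: 6, 36, 51, 81, 93, 101.
Observation 80.8 falls in the class 150 – <200.
L = 150, CF = 51, f = 30, h = 50.
P80 = 150 + ((80.8 − 51)/30)·50 = 150 + 49.6667 = 199.667.

199.67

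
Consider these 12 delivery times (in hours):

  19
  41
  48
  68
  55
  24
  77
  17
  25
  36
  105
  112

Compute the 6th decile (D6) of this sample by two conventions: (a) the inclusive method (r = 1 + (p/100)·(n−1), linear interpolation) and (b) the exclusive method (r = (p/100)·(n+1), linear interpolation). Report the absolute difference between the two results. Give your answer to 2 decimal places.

Sorted: 17, 19, 24, 25, 36, 41, 48, 55, 68, 77, 105, 112.
n = 12.
(a) r = 7.6; between ranks 7 (48) and 8 (55): 52.2.
(b) r = 7.8; between ranks 7 (48) and 8 (55): 53.6.
|52.2 − 53.6| = 1.4.

1.40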